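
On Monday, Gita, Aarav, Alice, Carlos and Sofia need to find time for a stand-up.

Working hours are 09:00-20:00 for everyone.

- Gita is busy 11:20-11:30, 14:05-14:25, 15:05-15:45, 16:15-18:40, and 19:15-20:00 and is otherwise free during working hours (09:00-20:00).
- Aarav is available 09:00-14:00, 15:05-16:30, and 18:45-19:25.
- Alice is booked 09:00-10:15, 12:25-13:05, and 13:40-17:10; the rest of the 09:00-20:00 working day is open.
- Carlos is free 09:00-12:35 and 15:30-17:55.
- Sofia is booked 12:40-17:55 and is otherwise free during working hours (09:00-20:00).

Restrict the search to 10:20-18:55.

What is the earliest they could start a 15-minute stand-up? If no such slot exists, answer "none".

10:20

Gita free within 09:00–20:00: 09:00–11:20, 11:30–14:05, 14:25–15:05, 15:45–16:15, 18:40–19:15.
Alice free within 09:00–20:00: 10:15–12:25, 13:05–13:40, 17:10–20:00.
Sofia free within 09:00–20:00: 09:00–12:40, 17:55–20:00.
Gita ∩ Aarav: 09:00–11:20, 11:30–14:00, 15:45–16:15, 18:45–19:15.
Gita ∩ Aarav ∩ Alice: 10:15–11:20, 11:30–12:25, 13:05–13:40, 18:45–19:15.
Gita ∩ Aarav ∩ Alice ∩ Carlos: 10:15–11:20, 11:30–12:25.
Gita ∩ Aarav ∩ Alice ∩ Carlos ∩ Sofia: 10:15–11:20, 11:30–12:25.
Restricted to 10:20–18:55: 10:20–11:20, 11:30–12:25.
Windows ≥ 15 min: 10:20–11:20, 11:30–12:25.
Earliest such window starts at 10:20.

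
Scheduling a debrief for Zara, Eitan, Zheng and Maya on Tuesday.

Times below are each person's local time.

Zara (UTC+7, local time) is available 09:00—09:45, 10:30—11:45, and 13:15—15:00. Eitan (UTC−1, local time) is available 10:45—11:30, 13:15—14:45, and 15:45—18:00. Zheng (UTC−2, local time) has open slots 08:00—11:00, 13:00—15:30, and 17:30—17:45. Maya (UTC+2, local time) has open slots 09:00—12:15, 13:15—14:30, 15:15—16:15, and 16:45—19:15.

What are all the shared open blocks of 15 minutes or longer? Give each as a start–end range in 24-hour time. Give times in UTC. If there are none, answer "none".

none

Zara → UTC: 02:00–02:45, 03:30–04:45, 06:15–08:00.
Eitan → UTC: 11:45–12:30, 14:15–15:45, 16:45–19:00.
Zheng → UTC: 10:00–13:00, 15:00–17:30, 19:30–19:45.
Maya → UTC: 07:00–10:15, 11:15–12:30, 13:15–14:15, 14:45–17:15.
Zara ∩ Eitan: (none).
Zara ∩ Eitan ∩ Zheng: (none).
Zara ∩ Eitan ∩ Zheng ∩ Maya: (none).
Windows ≥ 15 min: (none).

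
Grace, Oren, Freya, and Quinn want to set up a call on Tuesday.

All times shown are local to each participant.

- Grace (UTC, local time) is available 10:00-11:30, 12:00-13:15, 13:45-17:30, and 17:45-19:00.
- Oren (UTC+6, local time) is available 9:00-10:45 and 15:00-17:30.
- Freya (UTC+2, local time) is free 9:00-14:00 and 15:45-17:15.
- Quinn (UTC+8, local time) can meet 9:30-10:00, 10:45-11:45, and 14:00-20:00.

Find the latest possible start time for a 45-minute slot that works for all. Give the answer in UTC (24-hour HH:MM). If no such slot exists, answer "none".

Grace → UTC: 10:00–11:30, 12:00–13:15, 13:45–17:30, 17:45–19:00.
Oren → UTC: 03:00–04:45, 09:00–11:30.
Freya → UTC: 07:00–12:00, 13:45–15:15.
Quinn → UTC: 01:30–02:00, 02:45–03:45, 06:00–12:00.
Grace ∩ Oren: 10:00–11:30.
Grace ∩ Oren ∩ Freya: 10:00–11:30.
Grace ∩ Oren ∩ Freya ∩ Quinn: 10:00–11:30.
Windows ≥ 45 min: 10:00–11:30.
Latest start in the last window 10:00–11:30 is 11:30 − 45 min = 10:45.

10:45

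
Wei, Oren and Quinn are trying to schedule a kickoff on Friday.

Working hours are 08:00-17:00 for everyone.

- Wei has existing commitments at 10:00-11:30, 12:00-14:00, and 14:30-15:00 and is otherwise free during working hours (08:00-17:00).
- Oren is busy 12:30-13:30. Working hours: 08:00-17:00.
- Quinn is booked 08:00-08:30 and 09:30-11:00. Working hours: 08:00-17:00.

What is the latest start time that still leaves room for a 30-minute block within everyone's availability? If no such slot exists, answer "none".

Wei free within 08:00–17:00: 08:00–10:00, 11:30–12:00, 14:00–14:30, 15:00–17:00.
Oren free within 08:00–17:00: 08:00–12:30, 13:30–17:00.
Quinn free within 08:00–17:00: 08:30–09:30, 11:00–17:00.
Wei ∩ Oren: 08:00–10:00, 11:30–12:00, 14:00–14:30, 15:00–17:00.
Wei ∩ Oren ∩ Quinn: 08:30–09:30, 11:30–12:00, 14:00–14:30, 15:00–17:00.
Windows ≥ 30 min: 08:30–09:30, 11:30–12:00, 14:00–14:30, 15:00–17:00.
Latest start in the last window 15:00–17:00 is 17:00 − 30 min = 16:30.

16:30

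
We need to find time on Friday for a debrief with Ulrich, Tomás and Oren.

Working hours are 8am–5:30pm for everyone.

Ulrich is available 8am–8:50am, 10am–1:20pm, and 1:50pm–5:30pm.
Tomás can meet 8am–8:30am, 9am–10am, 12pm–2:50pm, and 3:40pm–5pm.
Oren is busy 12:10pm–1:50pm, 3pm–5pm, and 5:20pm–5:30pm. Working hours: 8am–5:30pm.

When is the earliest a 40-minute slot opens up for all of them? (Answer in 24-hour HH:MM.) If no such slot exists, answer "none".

Oren free within 08:00–17:30: 08:00–12:10, 13:50–15:00, 17:00–17:20.
Ulrich ∩ Tomás: 08:00–08:30, 12:00–13:20, 13:50–14:50, 15:40–17:00.
Ulrich ∩ Tomás ∩ Oren: 08:00–08:30, 12:00–12:10, 13:50–14:50.
Windows ≥ 40 min: 13:50–14:50.
Earliest such window starts at 13:50.

13:50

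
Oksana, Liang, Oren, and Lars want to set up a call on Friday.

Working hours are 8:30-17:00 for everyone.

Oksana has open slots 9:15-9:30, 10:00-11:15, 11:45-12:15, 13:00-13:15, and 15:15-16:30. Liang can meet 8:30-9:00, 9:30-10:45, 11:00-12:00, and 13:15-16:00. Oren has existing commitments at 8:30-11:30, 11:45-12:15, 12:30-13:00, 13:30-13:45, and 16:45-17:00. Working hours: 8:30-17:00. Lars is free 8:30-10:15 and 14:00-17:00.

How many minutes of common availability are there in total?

45 minutes

Oren free within 08:30–17:00: 11:30–11:45, 12:15–12:30, 13:00–13:30, 13:45–16:45.
Oksana ∩ Liang: 10:00–10:45, 11:00–11:15, 11:45–12:00, 15:15–16:00.
Oksana ∩ Liang ∩ Oren: 15:15–16:00.
Oksana ∩ Liang ∩ Oren ∩ Lars: 15:15–16:00.
Total common minutes: 45.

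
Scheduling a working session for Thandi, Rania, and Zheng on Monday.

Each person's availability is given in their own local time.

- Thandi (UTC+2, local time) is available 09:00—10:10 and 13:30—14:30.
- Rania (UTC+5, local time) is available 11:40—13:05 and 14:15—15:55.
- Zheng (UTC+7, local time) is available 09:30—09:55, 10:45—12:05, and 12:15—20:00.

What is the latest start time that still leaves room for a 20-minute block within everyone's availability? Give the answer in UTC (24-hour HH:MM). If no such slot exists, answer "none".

07:45

Thandi → UTC: 07:00–08:10, 11:30–12:30.
Rania → UTC: 06:40–08:05, 09:15–10:55.
Zheng → UTC: 02:30–02:55, 03:45–05:05, 05:15–13:00.
Thandi ∩ Rania: 07:00–08:05.
Thandi ∩ Rania ∩ Zheng: 07:00–08:05.
Windows ≥ 20 min: 07:00–08:05.
Latest start in the last window 07:00–08:05 is 08:05 − 20 min = 07:45.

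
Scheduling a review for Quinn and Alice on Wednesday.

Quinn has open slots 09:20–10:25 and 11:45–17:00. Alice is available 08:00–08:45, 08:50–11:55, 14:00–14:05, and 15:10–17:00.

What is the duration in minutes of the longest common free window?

110 minutes

Quinn ∩ Alice: 09:20–10:25, 11:45–11:55, 14:00–14:05, 15:10–17:00.
Common window lengths: 65, 10, 5, 110 min; longest is 110.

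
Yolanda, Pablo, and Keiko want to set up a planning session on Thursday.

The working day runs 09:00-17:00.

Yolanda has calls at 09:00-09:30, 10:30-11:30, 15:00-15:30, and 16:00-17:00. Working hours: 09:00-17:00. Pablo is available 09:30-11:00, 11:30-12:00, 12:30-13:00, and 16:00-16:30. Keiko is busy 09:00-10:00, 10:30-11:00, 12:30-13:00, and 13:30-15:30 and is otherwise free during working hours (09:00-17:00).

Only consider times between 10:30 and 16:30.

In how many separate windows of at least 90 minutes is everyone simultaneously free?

Yolanda free within 09:00–17:00: 09:30–10:30, 11:30–15:00, 15:30–16:00.
Keiko free within 09:00–17:00: 10:00–10:30, 11:00–12:30, 13:00–13:30, 15:30–17:00.
Yolanda ∩ Pablo: 09:30–10:30, 11:30–12:00, 12:30–13:00.
Yolanda ∩ Pablo ∩ Keiko: 10:00–10:30, 11:30–12:00.
Restricted to 10:30–16:30: 11:30–12:00.
Windows ≥ 90 min: (none).
That's 0 windows.

0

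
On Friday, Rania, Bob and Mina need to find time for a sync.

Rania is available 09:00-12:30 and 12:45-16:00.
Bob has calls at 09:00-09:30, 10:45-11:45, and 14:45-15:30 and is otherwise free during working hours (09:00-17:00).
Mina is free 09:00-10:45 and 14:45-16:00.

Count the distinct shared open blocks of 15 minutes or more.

Bob free within 09:00–17:00: 09:30–10:45, 11:45–14:45, 15:30–17:00.
Rania ∩ Bob: 09:30–10:45, 11:45–12:30, 12:45–14:45, 15:30–16:00.
Rania ∩ Bob ∩ Mina: 09:30–10:45, 15:30–16:00.
Windows ≥ 15 min: 09:30–10:45, 15:30–16:00.
That's 2 windows.

2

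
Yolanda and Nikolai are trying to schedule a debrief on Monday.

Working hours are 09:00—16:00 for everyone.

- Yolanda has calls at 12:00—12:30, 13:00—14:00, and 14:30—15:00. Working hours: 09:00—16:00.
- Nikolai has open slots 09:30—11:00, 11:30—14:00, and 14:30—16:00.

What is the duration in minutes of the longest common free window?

Yolanda free within 09:00–16:00: 09:00–12:00, 12:30–13:00, 14:00–14:30, 15:00–16:00.
Yolanda ∩ Nikolai: 09:30–11:00, 11:30–12:00, 12:30–13:00, 15:00–16:00.
Common window lengths: 90, 30, 30, 60 min; longest is 90.

90 minutes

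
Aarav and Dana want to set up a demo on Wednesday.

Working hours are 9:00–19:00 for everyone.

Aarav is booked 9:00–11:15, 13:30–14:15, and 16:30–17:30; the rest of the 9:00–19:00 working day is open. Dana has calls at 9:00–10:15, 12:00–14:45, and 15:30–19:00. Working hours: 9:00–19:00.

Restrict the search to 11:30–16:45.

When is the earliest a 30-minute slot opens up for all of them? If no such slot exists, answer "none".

11:30

Aarav free within 09:00–19:00: 11:15–13:30, 14:15–16:30, 17:30–19:00.
Dana free within 09:00–19:00: 10:15–12:00, 14:45–15:30.
Aarav ∩ Dana: 11:15–12:00, 14:45–15:30.
Restricted to 11:30–16:45: 11:30–12:00, 14:45–15:30.
Windows ≥ 30 min: 11:30–12:00, 14:45–15:30.
Earliest such window starts at 11:30.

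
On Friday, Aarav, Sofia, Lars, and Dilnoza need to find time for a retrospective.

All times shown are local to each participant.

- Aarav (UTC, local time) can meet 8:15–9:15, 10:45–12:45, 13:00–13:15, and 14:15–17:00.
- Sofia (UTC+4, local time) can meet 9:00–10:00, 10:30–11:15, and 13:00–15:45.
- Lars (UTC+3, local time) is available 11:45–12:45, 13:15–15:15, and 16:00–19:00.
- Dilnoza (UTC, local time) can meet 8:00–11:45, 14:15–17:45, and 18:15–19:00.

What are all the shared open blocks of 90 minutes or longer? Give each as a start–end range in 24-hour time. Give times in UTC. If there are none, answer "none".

none

Aarav → UTC: 08:15–09:15, 10:45–12:45, 13:00–13:15, 14:15–17:00.
Sofia → UTC: 05:00–06:00, 06:30–07:15, 09:00–11:45.
Lars → UTC: 08:45–09:45, 10:15–12:15, 13:00–16:00.
Dilnoza → UTC: 08:00–11:45, 14:15–17:45, 18:15–19:00.
Aarav ∩ Sofia: 09:00–09:15, 10:45–11:45.
Aarav ∩ Sofia ∩ Lars: 09:00–09:15, 10:45–11:45.
Aarav ∩ Sofia ∩ Lars ∩ Dilnoza: 09:00–09:15, 10:45–11:45.
Windows ≥ 90 min: (none).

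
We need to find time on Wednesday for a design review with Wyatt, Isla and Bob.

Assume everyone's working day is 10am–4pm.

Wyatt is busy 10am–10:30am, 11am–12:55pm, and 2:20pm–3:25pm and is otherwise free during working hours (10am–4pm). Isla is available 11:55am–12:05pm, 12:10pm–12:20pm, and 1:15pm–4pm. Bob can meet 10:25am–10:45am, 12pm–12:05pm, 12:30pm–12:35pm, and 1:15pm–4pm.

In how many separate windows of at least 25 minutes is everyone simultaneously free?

2

Wyatt free within 10:00–16:00: 10:30–11:00, 12:55–14:20, 15:25–16:00.
Wyatt ∩ Isla: 13:15–14:20, 15:25–16:00.
Wyatt ∩ Isla ∩ Bob: 13:15–14:20, 15:25–16:00.
Windows ≥ 25 min: 13:15–14:20, 15:25–16:00.
That's 2 windows.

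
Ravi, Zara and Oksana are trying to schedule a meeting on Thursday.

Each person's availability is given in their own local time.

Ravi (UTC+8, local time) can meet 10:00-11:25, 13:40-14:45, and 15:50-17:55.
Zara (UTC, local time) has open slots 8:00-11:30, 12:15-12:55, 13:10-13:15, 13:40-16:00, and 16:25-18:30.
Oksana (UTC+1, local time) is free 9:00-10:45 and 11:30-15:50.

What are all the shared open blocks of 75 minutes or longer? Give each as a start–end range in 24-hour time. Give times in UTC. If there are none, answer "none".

Ravi → UTC: 02:00–03:25, 05:40–06:45, 07:50–09:55.
Zara → UTC: 08:00–11:30, 12:15–12:55, 13:10–13:15, 13:40–16:00, 16:25–18:30.
Oksana → UTC: 08:00–09:45, 10:30–14:50.
Ravi ∩ Zara: 08:00–09:55.
Ravi ∩ Zara ∩ Oksana: 08:00–09:45.
Windows ≥ 75 min: 08:00–09:45.

08:00–09:45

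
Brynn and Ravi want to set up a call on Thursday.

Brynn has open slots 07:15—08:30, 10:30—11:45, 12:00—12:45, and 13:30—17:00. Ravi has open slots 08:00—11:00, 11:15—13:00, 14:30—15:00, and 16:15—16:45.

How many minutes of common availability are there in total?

195 minutes

Brynn ∩ Ravi: 08:00–08:30, 10:30–11:00, 11:15–11:45, 12:00–12:45, 14:30–15:00, 16:15–16:45.
Total common minutes: 30 + 30 + 30 + 45 + 30 + 30 = 195.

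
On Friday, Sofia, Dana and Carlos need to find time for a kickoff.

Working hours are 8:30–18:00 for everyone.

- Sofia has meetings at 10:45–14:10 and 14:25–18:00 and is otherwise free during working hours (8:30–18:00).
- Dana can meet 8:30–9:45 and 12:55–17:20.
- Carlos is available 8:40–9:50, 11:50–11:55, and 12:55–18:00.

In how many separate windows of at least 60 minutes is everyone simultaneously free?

Sofia free within 08:30–18:00: 08:30–10:45, 14:10–14:25.
Sofia ∩ Dana: 08:30–09:45, 14:10–14:25.
Sofia ∩ Dana ∩ Carlos: 08:40–09:45, 14:10–14:25.
Windows ≥ 60 min: 08:40–09:45.
That's 1 window.

1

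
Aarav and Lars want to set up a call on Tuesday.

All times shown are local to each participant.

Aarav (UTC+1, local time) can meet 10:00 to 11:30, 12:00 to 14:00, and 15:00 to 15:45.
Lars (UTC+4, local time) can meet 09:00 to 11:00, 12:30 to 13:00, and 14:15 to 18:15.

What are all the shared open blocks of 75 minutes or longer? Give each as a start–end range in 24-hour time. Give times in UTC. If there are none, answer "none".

Aarav → UTC: 09:00–10:30, 11:00–13:00, 14:00–14:45.
Lars → UTC: 05:00–07:00, 08:30–09:00, 10:15–14:15.
Aarav ∩ Lars: 10:15–10:30, 11:00–13:00, 14:00–14:15.
Windows ≥ 75 min: 11:00–13:00.

11:00–13:00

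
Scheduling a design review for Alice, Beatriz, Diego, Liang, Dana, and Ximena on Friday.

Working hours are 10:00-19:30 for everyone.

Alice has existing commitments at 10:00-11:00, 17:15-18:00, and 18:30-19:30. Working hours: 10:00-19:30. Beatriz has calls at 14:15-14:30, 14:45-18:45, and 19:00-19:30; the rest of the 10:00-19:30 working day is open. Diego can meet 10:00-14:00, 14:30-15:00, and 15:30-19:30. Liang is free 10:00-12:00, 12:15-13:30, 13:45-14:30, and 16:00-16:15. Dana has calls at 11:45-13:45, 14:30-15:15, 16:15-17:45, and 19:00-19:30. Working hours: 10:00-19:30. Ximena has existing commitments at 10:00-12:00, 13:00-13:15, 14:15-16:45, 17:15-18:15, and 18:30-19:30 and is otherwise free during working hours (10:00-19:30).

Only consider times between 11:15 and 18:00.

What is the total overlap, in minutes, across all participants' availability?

Alice free within 10:00–19:30: 11:00–17:15, 18:00–18:30.
Beatriz free within 10:00–19:30: 10:00–14:15, 14:30–14:45, 18:45–19:00.
Dana free within 10:00–19:30: 10:00–11:45, 13:45–14:30, 15:15–16:15, 17:45–19:00.
Ximena free within 10:00–19:30: 12:00–13:00, 13:15–14:15, 16:45–17:15, 18:15–18:30.
Alice ∩ Beatriz: 11:00–14:15, 14:30–14:45.
Alice ∩ Beatriz ∩ Diego: 11:00–14:00, 14:30–14:45.
Alice ∩ Beatriz ∩ Diego ∩ Liang: 11:00–12:00, 12:15–13:30, 13:45–14:00.
Alice ∩ Beatriz ∩ Diego ∩ Liang ∩ Dana: 11:00–11:45, 13:45–14:00.
Alice ∩ Beatriz ∩ Diego ∩ Liang ∩ Dana ∩ Ximena: 13:45–14:00.
Restricted to 11:15–18:00: 13:45–14:00.
Total common minutes: 15.

15 minutes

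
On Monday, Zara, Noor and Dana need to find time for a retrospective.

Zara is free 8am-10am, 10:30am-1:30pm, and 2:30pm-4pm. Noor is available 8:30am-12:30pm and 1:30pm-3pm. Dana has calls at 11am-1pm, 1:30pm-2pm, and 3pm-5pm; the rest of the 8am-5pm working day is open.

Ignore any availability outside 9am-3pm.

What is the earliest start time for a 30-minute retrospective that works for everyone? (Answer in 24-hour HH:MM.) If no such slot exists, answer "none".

09:00

Dana free within 08:00–17:00: 08:00–11:00, 13:00–13:30, 14:00–15:00.
Zara ∩ Noor: 08:30–10:00, 10:30–12:30, 14:30–15:00.
Zara ∩ Noor ∩ Dana: 08:30–10:00, 10:30–11:00, 14:30–15:00.
Restricted to 09:00–15:00: 09:00–10:00, 10:30–11:00, 14:30–15:00.
Windows ≥ 30 min: 09:00–10:00, 10:30–11:00, 14:30–15:00.
Earliest such window starts at 09:00.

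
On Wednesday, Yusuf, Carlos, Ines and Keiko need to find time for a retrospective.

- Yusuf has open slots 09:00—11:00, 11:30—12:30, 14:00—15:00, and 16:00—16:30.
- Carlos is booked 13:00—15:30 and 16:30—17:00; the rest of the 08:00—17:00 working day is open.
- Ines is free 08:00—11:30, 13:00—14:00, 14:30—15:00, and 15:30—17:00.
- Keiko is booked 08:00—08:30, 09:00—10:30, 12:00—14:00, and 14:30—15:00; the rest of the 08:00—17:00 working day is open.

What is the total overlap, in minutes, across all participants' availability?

Carlos free within 08:00–17:00: 08:00–13:00, 15:30–16:30.
Keiko free within 08:00–17:00: 08:30–09:00, 10:30–12:00, 14:00–14:30, 15:00–17:00.
Yusuf ∩ Carlos: 09:00–11:00, 11:30–12:30, 16:00–16:30.
Yusuf ∩ Carlos ∩ Ines: 09:00–11:00, 16:00–16:30.
Yusuf ∩ Carlos ∩ Ines ∩ Keiko: 10:30–11:00, 16:00–16:30.
Total common minutes: 30 + 30 = 60.

60 minutes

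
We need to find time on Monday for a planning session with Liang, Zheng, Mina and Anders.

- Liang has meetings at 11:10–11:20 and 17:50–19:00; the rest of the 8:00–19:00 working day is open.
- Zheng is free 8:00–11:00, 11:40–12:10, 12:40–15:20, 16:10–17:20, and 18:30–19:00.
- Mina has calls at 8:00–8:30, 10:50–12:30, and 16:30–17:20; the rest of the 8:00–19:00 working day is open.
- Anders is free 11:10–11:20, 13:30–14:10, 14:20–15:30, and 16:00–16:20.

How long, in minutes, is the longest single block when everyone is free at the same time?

60 minutes

Liang free within 08:00–19:00: 08:00–11:10, 11:20–17:50.
Mina free within 08:00–19:00: 08:30–10:50, 12:30–16:30, 17:20–19:00.
Liang ∩ Zheng: 08:00–11:00, 11:40–12:10, 12:40–15:20, 16:10–17:20.
Liang ∩ Zheng ∩ Mina: 08:30–10:50, 12:40–15:20, 16:10–16:30.
Liang ∩ Zheng ∩ Mina ∩ Anders: 13:30–14:10, 14:20–15:20, 16:10–16:20.
Common window lengths: 40, 60, 10 min; longest is 60.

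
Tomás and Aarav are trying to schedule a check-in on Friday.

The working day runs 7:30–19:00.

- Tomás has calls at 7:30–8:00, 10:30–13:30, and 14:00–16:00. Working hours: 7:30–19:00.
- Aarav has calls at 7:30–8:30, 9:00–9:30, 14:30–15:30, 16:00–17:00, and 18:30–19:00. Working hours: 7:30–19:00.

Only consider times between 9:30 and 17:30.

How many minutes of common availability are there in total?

120 minutes

Tomás free within 07:30–19:00: 08:00–10:30, 13:30–14:00, 16:00–19:00.
Aarav free within 07:30–19:00: 08:30–09:00, 09:30–14:30, 15:30–16:00, 17:00–18:30.
Tomás ∩ Aarav: 08:30–09:00, 09:30–10:30, 13:30–14:00, 17:00–18:30.
Restricted to 09:30–17:30: 09:30–10:30, 13:30–14:00, 17:00–17:30.
Total common minutes: 60 + 30 + 30 = 120.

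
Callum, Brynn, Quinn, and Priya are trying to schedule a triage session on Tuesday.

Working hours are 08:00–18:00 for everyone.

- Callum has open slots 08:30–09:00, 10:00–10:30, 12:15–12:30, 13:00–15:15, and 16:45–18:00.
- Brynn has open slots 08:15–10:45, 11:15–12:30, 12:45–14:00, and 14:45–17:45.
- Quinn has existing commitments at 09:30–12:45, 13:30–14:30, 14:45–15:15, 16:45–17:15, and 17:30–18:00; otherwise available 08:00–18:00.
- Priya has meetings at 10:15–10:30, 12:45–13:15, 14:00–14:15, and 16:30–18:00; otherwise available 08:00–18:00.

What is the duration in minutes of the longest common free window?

Quinn free within 08:00–18:00: 08:00–09:30, 12:45–13:30, 14:30–14:45, 15:15–16:45, 17:15–17:30.
Priya free within 08:00–18:00: 08:00–10:15, 10:30–12:45, 13:15–14:00, 14:15–16:30.
Callum ∩ Brynn: 08:30–09:00, 10:00–10:30, 12:15–12:30, 13:00–14:00, 14:45–15:15, 16:45–17:45.
Callum ∩ Brynn ∩ Quinn: 08:30–09:00, 13:00–13:30, 17:15–17:30.
Callum ∩ Brynn ∩ Quinn ∩ Priya: 08:30–09:00, 13:15–13:30.
Common window lengths: 30, 15 min; longest is 30.

30 minutes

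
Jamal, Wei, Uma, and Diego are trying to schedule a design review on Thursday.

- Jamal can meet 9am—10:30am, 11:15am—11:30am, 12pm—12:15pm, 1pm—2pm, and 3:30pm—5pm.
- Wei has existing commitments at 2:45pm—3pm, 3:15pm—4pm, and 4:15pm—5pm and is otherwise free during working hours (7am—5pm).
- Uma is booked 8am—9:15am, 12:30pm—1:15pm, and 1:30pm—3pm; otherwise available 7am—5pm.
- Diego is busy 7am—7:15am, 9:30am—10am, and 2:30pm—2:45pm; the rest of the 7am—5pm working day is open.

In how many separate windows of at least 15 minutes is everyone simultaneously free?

Wei free within 07:00–17:00: 07:00–14:45, 15:00–15:15, 16:00–16:15.
Uma free within 07:00–17:00: 07:00–08:00, 09:15–12:30, 13:15–13:30, 15:00–17:00.
Diego free within 07:00–17:00: 07:15–09:30, 10:00–14:30, 14:45–17:00.
Jamal ∩ Wei: 09:00–10:30, 11:15–11:30, 12:00–12:15, 13:00–14:00, 16:00–16:15.
Jamal ∩ Wei ∩ Uma: 09:15–10:30, 11:15–11:30, 12:00–12:15, 13:15–13:30, 16:00–16:15.
Jamal ∩ Wei ∩ Uma ∩ Diego: 09:15–09:30, 10:00–10:30, 11:15–11:30, 12:00–12:15, 13:15–13:30, 16:00–16:15.
Windows ≥ 15 min: 09:15–09:30, 10:00–10:30, 11:15–11:30, 12:00–12:15, 13:15–13:30, 16:00–16:15.
That's 6 windows.

6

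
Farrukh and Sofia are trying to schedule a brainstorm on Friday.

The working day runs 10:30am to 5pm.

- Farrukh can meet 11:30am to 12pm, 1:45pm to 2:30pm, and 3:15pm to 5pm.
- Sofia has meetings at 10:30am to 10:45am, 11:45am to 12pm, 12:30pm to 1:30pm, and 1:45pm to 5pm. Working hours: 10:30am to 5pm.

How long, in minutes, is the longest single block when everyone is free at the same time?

15 minutes

Sofia free within 10:30–17:00: 10:45–11:45, 12:00–12:30, 13:30–13:45.
Farrukh ∩ Sofia: 11:30–11:45.
Single common window of 15 minutes.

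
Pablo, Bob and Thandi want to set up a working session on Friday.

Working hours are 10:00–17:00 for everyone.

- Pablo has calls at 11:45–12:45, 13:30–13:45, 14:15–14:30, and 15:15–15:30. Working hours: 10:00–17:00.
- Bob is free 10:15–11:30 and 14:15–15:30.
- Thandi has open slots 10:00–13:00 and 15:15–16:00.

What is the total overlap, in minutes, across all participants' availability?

75 minutes

Pablo free within 10:00–17:00: 10:00–11:45, 12:45–13:30, 13:45–14:15, 14:30–15:15, 15:30–17:00.
Pablo ∩ Bob: 10:15–11:30, 14:30–15:15.
Pablo ∩ Bob ∩ Thandi: 10:15–11:30.
Total common minutes: 75.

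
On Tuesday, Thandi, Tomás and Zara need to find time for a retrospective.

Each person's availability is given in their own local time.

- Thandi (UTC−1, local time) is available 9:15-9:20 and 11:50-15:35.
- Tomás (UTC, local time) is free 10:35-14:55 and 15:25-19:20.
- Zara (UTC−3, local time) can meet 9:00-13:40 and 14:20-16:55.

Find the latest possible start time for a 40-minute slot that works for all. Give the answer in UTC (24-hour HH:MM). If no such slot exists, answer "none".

Thandi → UTC: 10:15–10:20, 12:50–16:35.
Tomás → UTC: 10:35–14:55, 15:25–19:20.
Zara → UTC: 12:00–16:40, 17:20–19:55.
Thandi ∩ Tomás: 12:50–14:55, 15:25–16:35.
Thandi ∩ Tomás ∩ Zara: 12:50–14:55, 15:25–16:35.
Windows ≥ 40 min: 12:50–14:55, 15:25–16:35.
Latest start in the last window 15:25–16:35 is 16:35 − 40 min = 15:55.

15:55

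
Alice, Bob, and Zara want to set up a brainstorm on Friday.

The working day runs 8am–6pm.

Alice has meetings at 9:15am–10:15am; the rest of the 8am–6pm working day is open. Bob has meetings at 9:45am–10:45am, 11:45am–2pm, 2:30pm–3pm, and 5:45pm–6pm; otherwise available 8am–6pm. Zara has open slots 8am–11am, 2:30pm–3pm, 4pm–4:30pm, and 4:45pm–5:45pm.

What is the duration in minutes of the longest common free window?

75 minutes

Alice free within 08:00–18:00: 08:00–09:15, 10:15–18:00.
Bob free within 08:00–18:00: 08:00–09:45, 10:45–11:45, 14:00–14:30, 15:00–17:45.
Alice ∩ Bob: 08:00–09:15, 10:45–11:45, 14:00–14:30, 15:00–17:45.
Alice ∩ Bob ∩ Zara: 08:00–09:15, 10:45–11:00, 16:00–16:30, 16:45–17:45.
Common window lengths: 75, 15, 30, 60 min; longest is 75.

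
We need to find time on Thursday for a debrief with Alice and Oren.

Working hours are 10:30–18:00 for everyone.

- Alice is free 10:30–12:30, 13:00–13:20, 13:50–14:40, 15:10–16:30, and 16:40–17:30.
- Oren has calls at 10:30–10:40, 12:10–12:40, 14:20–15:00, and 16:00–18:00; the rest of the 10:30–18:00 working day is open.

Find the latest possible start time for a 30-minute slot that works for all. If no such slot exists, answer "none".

15:30

Oren free within 10:30–18:00: 10:40–12:10, 12:40–14:20, 15:00–16:00.
Alice ∩ Oren: 10:40–12:10, 13:00–13:20, 13:50–14:20, 15:10–16:00.
Windows ≥ 30 min: 10:40–12:10, 13:50–14:20, 15:10–16:00.
Latest start in the last window 15:10–16:00 is 16:00 − 30 min = 15:30.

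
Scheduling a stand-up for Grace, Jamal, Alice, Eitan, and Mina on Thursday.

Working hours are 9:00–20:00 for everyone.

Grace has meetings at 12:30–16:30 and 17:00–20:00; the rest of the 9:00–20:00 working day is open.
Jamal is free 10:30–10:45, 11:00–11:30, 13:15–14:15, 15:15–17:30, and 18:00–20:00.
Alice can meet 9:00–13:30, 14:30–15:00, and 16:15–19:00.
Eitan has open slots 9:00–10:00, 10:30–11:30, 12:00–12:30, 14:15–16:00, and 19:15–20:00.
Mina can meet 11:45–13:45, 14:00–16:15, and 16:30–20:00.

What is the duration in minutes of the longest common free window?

Grace free within 09:00–20:00: 09:00–12:30, 16:30–17:00.
Grace ∩ Jamal: 10:30–10:45, 11:00–11:30, 16:30–17:00.
Grace ∩ Jamal ∩ Alice: 10:30–10:45, 11:00–11:30, 16:30–17:00.
Grace ∩ Jamal ∩ Alice ∩ Eitan: 10:30–10:45, 11:00–11:30.
Grace ∩ Jamal ∩ Alice ∩ Eitan ∩ Mina: (none).
No common window.

0 minutes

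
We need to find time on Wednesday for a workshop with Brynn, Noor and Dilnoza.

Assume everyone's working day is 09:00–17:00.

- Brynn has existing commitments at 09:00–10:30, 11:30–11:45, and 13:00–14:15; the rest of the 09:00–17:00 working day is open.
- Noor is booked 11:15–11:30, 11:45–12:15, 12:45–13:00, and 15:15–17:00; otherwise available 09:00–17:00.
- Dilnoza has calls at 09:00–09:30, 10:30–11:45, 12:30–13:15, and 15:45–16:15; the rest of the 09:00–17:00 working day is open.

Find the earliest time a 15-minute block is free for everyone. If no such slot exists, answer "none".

12:15

Brynn free within 09:00–17:00: 10:30–11:30, 11:45–13:00, 14:15–17:00.
Noor free within 09:00–17:00: 09:00–11:15, 11:30–11:45, 12:15–12:45, 13:00–15:15.
Dilnoza free within 09:00–17:00: 09:30–10:30, 11:45–12:30, 13:15–15:45, 16:15–17:00.
Brynn ∩ Noor: 10:30–11:15, 12:15–12:45, 14:15–15:15.
Brynn ∩ Noor ∩ Dilnoza: 12:15–12:30, 14:15–15:15.
Windows ≥ 15 min: 12:15–12:30, 14:15–15:15.
Earliest such window starts at 12:15.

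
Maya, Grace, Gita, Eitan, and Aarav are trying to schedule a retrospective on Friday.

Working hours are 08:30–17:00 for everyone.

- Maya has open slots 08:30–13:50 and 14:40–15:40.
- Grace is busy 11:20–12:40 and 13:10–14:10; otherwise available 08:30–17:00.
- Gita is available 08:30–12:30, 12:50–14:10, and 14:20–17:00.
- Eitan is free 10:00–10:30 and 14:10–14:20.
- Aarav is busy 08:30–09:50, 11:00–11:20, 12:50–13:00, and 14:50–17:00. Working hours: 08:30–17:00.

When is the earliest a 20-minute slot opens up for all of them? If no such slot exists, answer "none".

10:00

Grace free within 08:30–17:00: 08:30–11:20, 12:40–13:10, 14:10–17:00.
Aarav free within 08:30–17:00: 09:50–11:00, 11:20–12:50, 13:00–14:50.
Maya ∩ Grace: 08:30–11:20, 12:40–13:10, 14:40–15:40.
Maya ∩ Grace ∩ Gita: 08:30–11:20, 12:50–13:10, 14:40–15:40.
Maya ∩ Grace ∩ Gita ∩ Eitan: 10:00–10:30.
Maya ∩ Grace ∩ Gita ∩ Eitan ∩ Aarav: 10:00–10:30.
Windows ≥ 20 min: 10:00–10:30.
Earliest such window starts at 10:00.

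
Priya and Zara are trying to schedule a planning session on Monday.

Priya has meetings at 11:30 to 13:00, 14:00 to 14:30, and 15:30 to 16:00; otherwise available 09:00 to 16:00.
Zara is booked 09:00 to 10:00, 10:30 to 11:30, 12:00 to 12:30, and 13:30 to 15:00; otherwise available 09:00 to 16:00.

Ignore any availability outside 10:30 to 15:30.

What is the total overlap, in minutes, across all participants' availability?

Priya free within 09:00–16:00: 09:00–11:30, 13:00–14:00, 14:30–15:30.
Zara free within 09:00–16:00: 10:00–10:30, 11:30–12:00, 12:30–13:30, 15:00–16:00.
Priya ∩ Zara: 10:00–10:30, 13:00–13:30, 15:00–15:30.
Restricted to 10:30–15:30: 13:00–13:30, 15:00–15:30.
Total common minutes: 30 + 30 = 60.

60 minutes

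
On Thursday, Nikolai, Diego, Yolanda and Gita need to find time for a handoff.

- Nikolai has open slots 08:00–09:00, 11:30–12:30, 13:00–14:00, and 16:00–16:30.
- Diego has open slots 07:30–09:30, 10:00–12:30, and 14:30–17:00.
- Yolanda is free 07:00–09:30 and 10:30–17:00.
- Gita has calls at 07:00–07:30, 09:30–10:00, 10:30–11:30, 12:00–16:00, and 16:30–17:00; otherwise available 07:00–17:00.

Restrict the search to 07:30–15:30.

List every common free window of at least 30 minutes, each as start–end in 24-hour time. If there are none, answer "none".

08:00–09:00, 11:30–12:00

Gita free within 07:00–17:00: 07:30–09:30, 10:00–10:30, 11:30–12:00, 16:00–16:30.
Nikolai ∩ Diego: 08:00–09:00, 11:30–12:30, 16:00–16:30.
Nikolai ∩ Diego ∩ Yolanda: 08:00–09:00, 11:30–12:30, 16:00–16:30.
Nikolai ∩ Diego ∩ Yolanda ∩ Gita: 08:00–09:00, 11:30–12:00, 16:00–16:30.
Restricted to 07:30–15:30: 08:00–09:00, 11:30–12:00.
Windows ≥ 30 min: 08:00–09:00, 11:30–12:00.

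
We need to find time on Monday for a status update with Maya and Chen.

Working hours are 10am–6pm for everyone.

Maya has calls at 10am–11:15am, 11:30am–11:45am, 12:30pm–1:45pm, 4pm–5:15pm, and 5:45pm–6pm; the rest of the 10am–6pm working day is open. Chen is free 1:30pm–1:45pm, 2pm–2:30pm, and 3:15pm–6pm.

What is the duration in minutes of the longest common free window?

45 minutes

Maya free within 10:00–18:00: 11:15–11:30, 11:45–12:30, 13:45–16:00, 17:15–17:45.
Maya ∩ Chen: 14:00–14:30, 15:15–16:00, 17:15–17:45.
Common window lengths: 30, 45, 30 min; longest is 45.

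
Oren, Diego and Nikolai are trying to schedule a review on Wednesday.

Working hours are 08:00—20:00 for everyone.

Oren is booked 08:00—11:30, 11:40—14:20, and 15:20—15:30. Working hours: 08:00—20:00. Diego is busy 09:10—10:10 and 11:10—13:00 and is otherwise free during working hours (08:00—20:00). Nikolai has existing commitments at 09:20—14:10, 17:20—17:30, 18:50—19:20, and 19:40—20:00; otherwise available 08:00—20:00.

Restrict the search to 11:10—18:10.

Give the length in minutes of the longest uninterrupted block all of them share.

Oren free within 08:00–20:00: 11:30–11:40, 14:20–15:20, 15:30–20:00.
Diego free within 08:00–20:00: 08:00–09:10, 10:10–11:10, 13:00–20:00.
Nikolai free within 08:00–20:00: 08:00–09:20, 14:10–17:20, 17:30–18:50, 19:20–19:40.
Oren ∩ Diego: 14:20–15:20, 15:30–20:00.
Oren ∩ Diego ∩ Nikolai: 14:20–15:20, 15:30–17:20, 17:30–18:50, 19:20–19:40.
Restricted to 11:10–18:10: 14:20–15:20, 15:30–17:20, 17:30–18:10.
Common window lengths: 60, 110, 40 min; longest is 110.

110 minutes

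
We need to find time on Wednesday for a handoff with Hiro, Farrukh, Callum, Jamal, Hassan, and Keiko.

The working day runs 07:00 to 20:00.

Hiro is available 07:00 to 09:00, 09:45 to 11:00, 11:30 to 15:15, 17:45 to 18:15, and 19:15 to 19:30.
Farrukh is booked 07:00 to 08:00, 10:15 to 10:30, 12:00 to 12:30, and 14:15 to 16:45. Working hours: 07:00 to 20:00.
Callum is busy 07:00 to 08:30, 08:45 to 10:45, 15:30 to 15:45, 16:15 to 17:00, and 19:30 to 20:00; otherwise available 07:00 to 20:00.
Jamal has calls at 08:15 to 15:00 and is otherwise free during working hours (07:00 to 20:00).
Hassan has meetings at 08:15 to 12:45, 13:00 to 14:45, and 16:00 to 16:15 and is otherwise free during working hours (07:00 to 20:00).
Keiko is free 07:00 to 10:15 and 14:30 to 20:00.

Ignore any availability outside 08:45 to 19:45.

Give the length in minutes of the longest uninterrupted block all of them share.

30 minutes

Farrukh free within 07:00–20:00: 08:00–10:15, 10:30–12:00, 12:30–14:15, 16:45–20:00.
Callum free within 07:00–20:00: 08:30–08:45, 10:45–15:30, 15:45–16:15, 17:00–19:30.
Jamal free within 07:00–20:00: 07:00–08:15, 15:00–20:00.
Hassan free within 07:00–20:00: 07:00–08:15, 12:45–13:00, 14:45–16:00, 16:15–20:00.
Hiro ∩ Farrukh: 08:00–09:00, 09:45–10:15, 10:30–11:00, 11:30–12:00, 12:30–14:15, 17:45–18:15, 19:15–19:30.
Hiro ∩ Farrukh ∩ Callum: 08:30–08:45, 10:45–11:00, 11:30–12:00, 12:30–14:15, 17:45–18:15, 19:15–19:30.
Hiro ∩ Farrukh ∩ Callum ∩ Jamal: 17:45–18:15, 19:15–19:30.
Hiro ∩ Farrukh ∩ Callum ∩ Jamal ∩ Hassan: 17:45–18:15, 19:15–19:30.
Hiro ∩ Farrukh ∩ Callum ∩ Jamal ∩ Hassan ∩ Keiko: 17:45–18:15, 19:15–19:30.
Restricted to 08:45–19:45: 17:45–18:15, 19:15–19:30.
Common window lengths: 30, 15 min; longest is 30.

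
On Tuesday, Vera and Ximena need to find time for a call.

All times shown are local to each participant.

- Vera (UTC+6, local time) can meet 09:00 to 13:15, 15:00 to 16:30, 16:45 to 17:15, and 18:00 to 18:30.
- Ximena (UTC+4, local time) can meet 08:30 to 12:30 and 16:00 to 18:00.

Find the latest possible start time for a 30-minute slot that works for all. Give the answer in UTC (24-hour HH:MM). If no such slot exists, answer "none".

12:00

Vera → UTC: 03:00–07:15, 09:00–10:30, 10:45–11:15, 12:00–12:30.
Ximena → UTC: 04:30–08:30, 12:00–14:00.
Vera ∩ Ximena: 04:30–07:15, 12:00–12:30.
Windows ≥ 30 min: 04:30–07:15, 12:00–12:30.
Latest start in the last window 12:00–12:30 is 12:30 − 30 min = 12:00.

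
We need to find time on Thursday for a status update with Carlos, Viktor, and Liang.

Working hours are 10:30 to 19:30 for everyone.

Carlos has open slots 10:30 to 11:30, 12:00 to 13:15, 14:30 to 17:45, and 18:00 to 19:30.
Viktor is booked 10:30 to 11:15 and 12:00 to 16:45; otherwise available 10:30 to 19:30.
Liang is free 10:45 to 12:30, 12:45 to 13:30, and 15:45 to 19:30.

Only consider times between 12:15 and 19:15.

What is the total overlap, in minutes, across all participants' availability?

135 minutes

Viktor free within 10:30–19:30: 11:15–12:00, 16:45–19:30.
Carlos ∩ Viktor: 11:15–11:30, 16:45–17:45, 18:00–19:30.
Carlos ∩ Viktor ∩ Liang: 11:15–11:30, 16:45–17:45, 18:00–19:30.
Restricted to 12:15–19:15: 16:45–17:45, 18:00–19:15.
Total common minutes: 60 + 75 = 135.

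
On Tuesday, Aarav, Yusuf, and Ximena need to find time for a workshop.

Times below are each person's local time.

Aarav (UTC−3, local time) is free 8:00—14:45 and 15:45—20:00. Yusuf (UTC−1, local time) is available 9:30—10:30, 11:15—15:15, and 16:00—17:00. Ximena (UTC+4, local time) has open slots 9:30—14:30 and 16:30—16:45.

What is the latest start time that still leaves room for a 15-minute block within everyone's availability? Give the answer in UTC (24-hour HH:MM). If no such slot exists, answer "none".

Aarav → UTC: 11:00–17:45, 18:45–23:00.
Yusuf → UTC: 10:30–11:30, 12:15–16:15, 17:00–18:00.
Ximena → UTC: 05:30–10:30, 12:30–12:45.
Aarav ∩ Yusuf: 11:00–11:30, 12:15–16:15, 17:00–17:45.
Aarav ∩ Yusuf ∩ Ximena: 12:30–12:45.
Windows ≥ 15 min: 12:30–12:45.
Latest start in the last window 12:30–12:45 is 12:45 − 15 min = 12:30.

12:30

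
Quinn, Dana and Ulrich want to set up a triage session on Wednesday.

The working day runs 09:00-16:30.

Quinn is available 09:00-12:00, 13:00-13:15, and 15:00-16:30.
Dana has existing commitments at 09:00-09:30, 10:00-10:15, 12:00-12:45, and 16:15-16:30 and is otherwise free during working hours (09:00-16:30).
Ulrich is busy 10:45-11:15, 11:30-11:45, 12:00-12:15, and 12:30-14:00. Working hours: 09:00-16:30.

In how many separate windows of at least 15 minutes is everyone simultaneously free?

Dana free within 09:00–16:30: 09:30–10:00, 10:15–12:00, 12:45–16:15.
Ulrich free within 09:00–16:30: 09:00–10:45, 11:15–11:30, 11:45–12:00, 12:15–12:30, 14:00–16:30.
Quinn ∩ Dana: 09:30–10:00, 10:15–12:00, 13:00–13:15, 15:00–16:15.
Quinn ∩ Dana ∩ Ulrich: 09:30–10:00, 10:15–10:45, 11:15–11:30, 11:45–12:00, 15:00–16:15.
Windows ≥ 15 min: 09:30–10:00, 10:15–10:45, 11:15–11:30, 11:45–12:00, 15:00–16:15.
That's 5 windows.

5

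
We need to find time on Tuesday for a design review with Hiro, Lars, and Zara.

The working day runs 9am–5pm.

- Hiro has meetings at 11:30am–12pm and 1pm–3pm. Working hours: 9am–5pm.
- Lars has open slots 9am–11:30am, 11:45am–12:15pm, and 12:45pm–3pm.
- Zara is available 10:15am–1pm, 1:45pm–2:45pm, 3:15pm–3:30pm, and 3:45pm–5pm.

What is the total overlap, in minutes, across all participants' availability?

Hiro free within 09:00–17:00: 09:00–11:30, 12:00–13:00, 15:00–17:00.
Hiro ∩ Lars: 09:00–11:30, 12:00–12:15, 12:45–13:00.
Hiro ∩ Lars ∩ Zara: 10:15–11:30, 12:00–12:15, 12:45–13:00.
Total common minutes: 75 + 15 + 15 = 105.

105 minutes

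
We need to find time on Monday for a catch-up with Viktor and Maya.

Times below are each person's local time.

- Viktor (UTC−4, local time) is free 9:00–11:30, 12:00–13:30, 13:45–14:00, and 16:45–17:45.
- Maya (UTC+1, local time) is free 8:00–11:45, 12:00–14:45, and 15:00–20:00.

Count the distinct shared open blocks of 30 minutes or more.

Viktor → UTC: 13:00–15:30, 16:00–17:30, 17:45–18:00, 20:45–21:45.
Maya → UTC: 07:00–10:45, 11:00–13:45, 14:00–19:00.
Viktor ∩ Maya: 13:00–13:45, 14:00–15:30, 16:00–17:30, 17:45–18:00.
Windows ≥ 30 min: 13:00–13:45, 14:00–15:30, 16:00–17:30.
That's 3 windows.

3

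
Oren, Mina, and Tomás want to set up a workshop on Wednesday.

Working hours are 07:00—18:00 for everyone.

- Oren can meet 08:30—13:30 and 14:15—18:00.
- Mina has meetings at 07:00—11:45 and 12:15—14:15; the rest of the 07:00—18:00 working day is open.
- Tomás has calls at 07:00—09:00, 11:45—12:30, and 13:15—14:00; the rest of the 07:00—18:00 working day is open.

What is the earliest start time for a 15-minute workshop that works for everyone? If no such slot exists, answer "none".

Mina free within 07:00–18:00: 11:45–12:15, 14:15–18:00.
Tomás free within 07:00–18:00: 09:00–11:45, 12:30–13:15, 14:00–18:00.
Oren ∩ Mina: 11:45–12:15, 14:15–18:00.
Oren ∩ Mina ∩ Tomás: 14:15–18:00.
Windows ≥ 15 min: 14:15–18:00.
Earliest such window starts at 14:15.

14:15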